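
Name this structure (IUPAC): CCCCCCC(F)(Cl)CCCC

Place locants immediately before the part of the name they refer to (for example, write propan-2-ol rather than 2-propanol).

The longest continuous carbon chain has 11 atoms, so the parent hydride is undecane.
Number the chain so that the substituent locant set {5,5} is lower than {7,7} at the first point of difference.
With this numbering: a chloro group at C-5; a fluoro group at C-5.
Prefixes are listed alphabetically: chloro, fluoro.
The name is 5-chloro-5-fluoroundecane.

5-chloro-5-fluoroundecane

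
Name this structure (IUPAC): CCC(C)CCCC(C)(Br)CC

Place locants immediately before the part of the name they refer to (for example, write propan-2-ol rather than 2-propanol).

3-bromo-3,7-dimethylnonane

The parent chain contains 9 carbons (nonane).
The numbering direction is chosen so that the substituent locant set {3,3,7} is lower than {3,7,7} at the first point of difference.
That gives a bromo group at C-3; methyl groups at C-3 and C-7.
Prefixes are listed alphabetically: bromo, methyl.
The name is 3-bromo-3,7-dimethylnonane.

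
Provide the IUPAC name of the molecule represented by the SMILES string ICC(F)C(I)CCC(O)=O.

The longest chain bearing the –COOH group is 6 carbons long (hexane).
The principal characteristic group is a carboxylic acid (terminal –COOH), named with the suffix -oic acid.
The numbering direction is chosen so that the carboxylic acid carbon is C-1 by definition.
This places a fluoro group at C-5; iodo groups at C-4 and C-6.
The substituents are ordered alphabetically, ignoring any di-/tri- multipliers.
The name is 5-fluoro-4,6-diiodohexanoic acid.

5-fluoro-4,6-diiodohexanoic acid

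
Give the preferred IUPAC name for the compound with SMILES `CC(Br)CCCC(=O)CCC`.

8-bromononan-4-one

The longest carbon chain that includes the carbonyl has 9 carbons, so the parent hydride is nonane.
The highest-priority functional group is a ketone (C=O on an internal carbon), so the name ends in -one.
Choose the numbering such that numbering from this end puts the carbonyl group at C-4 rather than C-6.
With this numbering: the carbonyl at C-4; a bromo group at C-8.
The name is 8-bromononan-4-one.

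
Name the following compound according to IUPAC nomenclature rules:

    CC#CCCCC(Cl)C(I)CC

The longest carbon chain that includes the multiple bond has 10 carbons, so the parent hydride is decane.
The chain contains a C≡C triple bond, so the unsaturation ending is -yne.
Choose the numbering such that numbering from this end puts the triple bond at C-2 rather than C-8.
This places the triple bond between C-2 and C-3; a chloro group at C-7; an iodo group at C-8.
Substituent prefixes are cited in alphabetical order (multiplying prefixes like di-/tri- are ignored for ordering).
The name is 7-chloro-8-iododec-2-yne.

7-chloro-8-iododec-2-yne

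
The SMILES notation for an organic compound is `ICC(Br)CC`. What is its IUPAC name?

The longest continuous carbon chain has 4 atoms, so the parent hydride is butane.
The numbering direction is chosen so that the substituent locant set {1,2} is lower than {3,4} at the first point of difference.
With this numbering: a bromo group at C-2; an iodo group at C-1.
Prefixes are listed alphabetically: bromo, iodo.
Assembling the pieces gives 2-bromo-1-iodobutane.

2-bromo-1-iodobutane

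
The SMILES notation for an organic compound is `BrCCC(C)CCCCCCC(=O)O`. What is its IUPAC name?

The longest chain bearing the –COOH group is 10 carbons long (decane).
The principal characteristic group is a carboxylic acid (terminal –COOH), named with the suffix -oic acid.
The numbering direction is chosen so that the carboxylic acid carbon is C-1 by definition.
With this numbering: a bromo group at C-10; a methyl group at C-8.
Prefixes are listed alphabetically: bromo, methyl.
Assembling the pieces gives 10-bromo-8-methyldecanoic acid.

10-bromo-8-methyldecanoic acid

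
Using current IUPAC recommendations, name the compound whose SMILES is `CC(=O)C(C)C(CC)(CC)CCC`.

The longest chain bearing the carbonyl is 7 carbons long (heptane).
The principal characteristic group is a ketone (C=O on an internal carbon), named with the suffix -one.
Choose the numbering such that numbering from this end puts the carbonyl group at C-2 rather than C-6.
This places the carbonyl at C-2; two ethyl groups at C-4; a methyl group at C-3.
The substituents are ordered alphabetically, ignoring any di-/tri- multipliers.
The name is 4,4-diethyl-3-methylheptan-2-one.

4,4-diethyl-3-methylheptan-2-one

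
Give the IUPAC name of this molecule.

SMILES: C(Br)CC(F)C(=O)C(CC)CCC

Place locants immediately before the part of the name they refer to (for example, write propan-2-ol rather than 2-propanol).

The longest carbon chain that includes the carbonyl has 8 carbons, so the parent hydride is octane.
A ketone (C=O on an internal carbon) is the principal characteristic group, giving the suffix -one.
The numbering direction is chosen so that numbering from this end puts the carbonyl group at C-4 rather than C-5.
This places the carbonyl at C-4; a bromo group at C-1; an ethyl group at C-5; a fluoro group at C-3.
The substituents are ordered alphabetically, ignoring any di-/tri- multipliers.
Assembling the pieces gives 1-bromo-5-ethyl-3-fluorooctan-4-one.

1-bromo-5-ethyl-3-fluorooctan-4-one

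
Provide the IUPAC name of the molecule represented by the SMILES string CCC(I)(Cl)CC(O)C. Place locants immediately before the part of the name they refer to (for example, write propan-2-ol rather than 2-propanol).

The longest carbon chain that includes the –OH group has 6 carbons, so the parent hydride is hexane.
The highest-priority functional group is an alcohol (–OH), so the name ends in -ol.
Number the chain so that numbering from this end puts the hydroxyl group at C-2 rather than C-5.
This places the hydroxyl at C-2; a chloro group at C-4; an iodo group at C-4.
Prefixes are listed alphabetically: chloro, iodo.
Putting it together: 4-chloro-4-iodohexan-2-ol.

4-chloro-4-iodohexan-2-ol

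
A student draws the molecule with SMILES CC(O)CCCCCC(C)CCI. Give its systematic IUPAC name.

The longest chain bearing the –OH group is 10 carbons long (decane).
The principal characteristic group is an alcohol (–OH), named with the suffix -ol.
Number the chain so that numbering from this end puts the hydroxyl group at C-2 rather than C-9.
This places the hydroxyl at C-2; an iodo group at C-10; a methyl group at C-8.
Substituent prefixes are cited in alphabetical order (multiplying prefixes like di-/tri- are ignored for ordering).
Putting it together: 10-iodo-8-methyldecan-2-ol.

10-iodo-8-methyldecan-2-ol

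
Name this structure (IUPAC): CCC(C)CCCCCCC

3-methyldecane

The longest carbon chain is 10 atoms: the parent is decane.
Choose the numbering such that the substituent locant set {3} is lower than {8} at the first point of difference.
This places a methyl group at C-3.
The name is 3-methyldecane.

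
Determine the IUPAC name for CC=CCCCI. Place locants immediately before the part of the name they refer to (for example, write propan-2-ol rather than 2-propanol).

The longest chain bearing the multiple bond is 6 carbons long (hexane).
The chain contains a C=C double bond, so the unsaturation ending is -ene.
The numbering direction is chosen so that numbering from this end puts the double bond at C-2 rather than C-4.
That gives the double bond between C-2 and C-3; an iodo group at C-6.
Putting it together: 6-iodohex-2-ene.

6-iodohex-2-ene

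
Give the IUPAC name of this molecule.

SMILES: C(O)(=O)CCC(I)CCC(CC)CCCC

7-ethyl-4-iodoundecanoic acid

Counting along the main chain through the –COOH group gives 11 carbons: the parent is undecane.
A carboxylic acid (terminal –COOH) is the principal characteristic group, giving the suffix -oic acid.
Choose the numbering such that the carboxylic acid carbon is C-1 by definition.
With this numbering: an ethyl group at C-7; an iodo group at C-4.
The substituents are ordered alphabetically, ignoring any di-/tri- multipliers.
Putting it together: 7-ethyl-4-iodoundecanoic acid.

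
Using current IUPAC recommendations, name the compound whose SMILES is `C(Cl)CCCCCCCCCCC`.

The parent chain contains 12 carbons (dodecane).
The numbering direction is chosen so that the substituent locant set {1} is lower than {12} at the first point of difference.
This places a chloro group at C-1.
Putting it together: 1-chlorododecane.

1-chlorododecane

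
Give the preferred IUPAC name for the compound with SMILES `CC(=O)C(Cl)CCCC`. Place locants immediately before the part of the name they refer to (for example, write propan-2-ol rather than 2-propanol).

The longest chain bearing the carbonyl is 7 carbons long (heptane).
A ketone (C=O on an internal carbon) is the principal characteristic group, giving the suffix -one.
Number the chain so that numbering from this end puts the carbonyl group at C-2 rather than C-6.
That gives the carbonyl at C-2; a chloro group at C-3.
Putting it together: 3-chloroheptan-2-one.

3-chloroheptan-2-one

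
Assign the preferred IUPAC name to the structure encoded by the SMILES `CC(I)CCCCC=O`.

The longest chain bearing the –CHO group is 7 carbons long (heptane).
The highest-priority functional group is an aldehyde (terminal –CHO), so the name ends in -al.
Choose the numbering such that the aldehyde carbon is C-1 by definition.
With this numbering: an iodo group at C-6.
The name is 6-iodoheptanal.

6-iodoheptanal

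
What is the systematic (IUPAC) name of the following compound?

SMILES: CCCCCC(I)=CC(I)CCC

Counting along the main chain through the multiple bond gives 11 carbons: the parent is undecane.
The chain contains a C=C double bond, so the unsaturation ending is -ene.
Number the chain so that numbering from this end puts the double bond at C-5 rather than C-6.
That gives the double bond between C-5 and C-6; iodo groups at C-4 and C-6.
Assembling the pieces gives 4,6-diiodoundec-5-ene.

4,6-diiodoundec-5-ene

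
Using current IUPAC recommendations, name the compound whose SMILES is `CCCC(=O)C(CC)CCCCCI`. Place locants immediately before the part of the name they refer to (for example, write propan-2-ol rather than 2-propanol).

The longest chain bearing the carbonyl is 10 carbons long (decane).
The highest-priority functional group is a ketone (C=O on an internal carbon), so the name ends in -one.
The numbering direction is chosen so that numbering from this end puts the carbonyl group at C-4 rather than C-7.
That gives the carbonyl at C-4; an ethyl group at C-5; an iodo group at C-10.
Substituent prefixes are cited in alphabetical order (multiplying prefixes like di-/tri- are ignored for ordering).
Putting it together: 5-ethyl-10-iododecan-4-one.

5-ethyl-10-iododecan-4-one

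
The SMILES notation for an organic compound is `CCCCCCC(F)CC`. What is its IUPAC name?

3-fluorononane

The longest carbon chain is 9 atoms: the parent is nonane.
Choose the numbering such that the substituent locant set {3} is lower than {7} at the first point of difference.
That gives a fluoro group at C-3.
Assembling the pieces gives 3-fluorononane.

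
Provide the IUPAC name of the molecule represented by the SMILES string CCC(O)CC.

The longest carbon chain that includes the –OH group has 5 carbons, so the parent hydride is pentane.
The principal characteristic group is an alcohol (–OH), named with the suffix -ol.
Numbering from either end gives identical locants here.
That gives the hydroxyl at C-3.
The name is pentan-3-ol.

pentan-3-ol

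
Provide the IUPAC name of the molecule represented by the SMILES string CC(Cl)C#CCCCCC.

The longest chain bearing the multiple bond is 9 carbons long (nonane).
A C≡C triple bond in the chain gives the infix -yne-.
Number the chain so that numbering from this end puts the triple bond at C-3 rather than C-6.
That gives the triple bond between C-3 and C-4; a chloro group at C-2.
The name is 2-chloronon-3-yne.

2-chloronon-3-yne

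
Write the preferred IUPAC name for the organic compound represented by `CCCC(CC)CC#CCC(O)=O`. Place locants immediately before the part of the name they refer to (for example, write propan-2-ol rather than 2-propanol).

The longest carbon chain that includes the –COOH group and the multiple bond has 9 carbons, so the parent hydride is nonane.
The principal characteristic group is a carboxylic acid (terminal –COOH), named with the suffix -oic acid.
The chain contains a C≡C triple bond, so the unsaturation ending is -yne.
Number the chain so that the carboxylic acid carbon is C-1 by definition.
This places the triple bond between C-3 and C-4; an ethyl group at C-6.
Assembling the pieces gives 6-ethylnon-3-ynoic acid.

6-ethylnon-3-ynoic acid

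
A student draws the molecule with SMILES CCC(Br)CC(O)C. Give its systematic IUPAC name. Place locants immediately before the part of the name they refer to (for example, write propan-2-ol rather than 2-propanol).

The longest chain bearing the –OH group is 6 carbons long (hexane).
An alcohol (–OH) is the principal characteristic group, giving the suffix -ol.
The numbering direction is chosen so that numbering from this end puts the hydroxyl group at C-2 rather than C-5.
This places the hydroxyl at C-2; a bromo group at C-4.
The name is 4-bromohexan-2-ol.

4-bromohexan-2-ol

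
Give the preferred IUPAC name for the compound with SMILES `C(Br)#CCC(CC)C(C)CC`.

The longest chain bearing the multiple bond is 7 carbons long (heptane).
A C≡C triple bond in the chain gives the infix -yne-.
Choose the numbering such that numbering from this end puts the triple bond at C-1 rather than C-6.
This places the triple bond between C-1 and C-2; a bromo group at C-1; an ethyl group at C-4; a methyl group at C-5.
Prefixes are listed alphabetically: bromo, ethyl, methyl.
Assembling the pieces gives 1-bromo-4-ethyl-5-methylhept-1-yne.

1-bromo-4-ethyl-5-methylhept-1-yne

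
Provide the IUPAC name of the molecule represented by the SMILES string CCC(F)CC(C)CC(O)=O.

5-fluoro-3-methylheptanoic acid

Counting along the main chain through the –COOH group gives 7 carbons: the parent is heptane.
The highest-priority functional group is a carboxylic acid (terminal –COOH), so the name ends in -oic acid.
Number the chain so that the carboxylic acid carbon is C-1 by definition.
This places a fluoro group at C-5; a methyl group at C-3.
Substituent prefixes are cited in alphabetical order (multiplying prefixes like di-/tri- are ignored for ordering).
Putting it together: 5-fluoro-3-methylheptanoic acid.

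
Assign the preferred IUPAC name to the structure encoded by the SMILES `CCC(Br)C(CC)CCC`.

3-bromo-4-ethylheptane

The parent chain contains 7 carbons (heptane).
Choose the numbering such that the substituent locant set {3,4} is lower than {4,5} at the first point of difference.
This places a bromo group at C-3; an ethyl group at C-4.
Substituent prefixes are cited in alphabetical order (multiplying prefixes like di-/tri- are ignored for ordering).
Assembling the pieces gives 3-bromo-4-ethylheptane.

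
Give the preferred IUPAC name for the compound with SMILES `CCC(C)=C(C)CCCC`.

3,4-dimethyloct-3-ene

The longest carbon chain that includes the multiple bond has 8 carbons, so the parent hydride is octane.
A C=C double bond in the chain gives the infix -ene-.
Number the chain so that numbering from this end puts the double bond at C-3 rather than C-5.
That gives the double bond between C-3 and C-4; methyl groups at C-3 and C-4.
Putting it together: 3,4-dimethyloct-3-ene.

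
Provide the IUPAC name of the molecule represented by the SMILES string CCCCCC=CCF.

1-fluorooct-2-ene

Counting along the main chain through the multiple bond gives 8 carbons: the parent is octane.
The chain contains a C=C double bond, so the unsaturation ending is -ene.
Number the chain so that numbering from this end puts the double bond at C-2 rather than C-6.
This places the double bond between C-2 and C-3; a fluoro group at C-1.
Assembling the pieces gives 1-fluorooct-2-ene.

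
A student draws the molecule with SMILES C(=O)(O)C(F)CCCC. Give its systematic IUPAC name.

The longest chain bearing the –COOH group is 6 carbons long (hexane).
A carboxylic acid (terminal –COOH) is the principal characteristic group, giving the suffix -oic acid.
Choose the numbering such that the carboxylic acid carbon is C-1 by definition.
That gives a fluoro group at C-2.
The name is 2-fluorohexanoic acid.

2-fluorohexanoic acid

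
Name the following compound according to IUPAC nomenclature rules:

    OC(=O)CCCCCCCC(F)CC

9-fluoroundecanoic acid

Counting along the main chain through the –COOH group gives 11 carbons: the parent is undecane.
The highest-priority functional group is a carboxylic acid (terminal –COOH), so the name ends in -oic acid.
Number the chain so that the carboxylic acid carbon is C-1 by definition.
With this numbering: a fluoro group at C-9.
Assembling the pieces gives 9-fluoroundecanoic acid.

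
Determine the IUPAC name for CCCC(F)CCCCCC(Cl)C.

2-chloro-8-fluoroundecane

The longest continuous carbon chain has 11 atoms, so the parent hydride is undecane.
Choose the numbering such that the substituent locant set {2,8} is lower than {4,10} at the first point of difference.
With this numbering: a chloro group at C-2; a fluoro group at C-8.
Substituent prefixes are cited in alphabetical order (multiplying prefixes like di-/tri- are ignored for ordering).
Assembling the pieces gives 2-chloro-8-fluoroundecane.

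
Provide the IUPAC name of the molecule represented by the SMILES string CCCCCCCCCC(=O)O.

Counting along the main chain through the –COOH group gives 10 carbons: the parent is decane.
The highest-priority functional group is a carboxylic acid (terminal –COOH), so the name ends in -oic acid.
Number the chain so that the carboxylic acid carbon is C-1 by definition.
Putting it together: decanoic acid.

decanoic acid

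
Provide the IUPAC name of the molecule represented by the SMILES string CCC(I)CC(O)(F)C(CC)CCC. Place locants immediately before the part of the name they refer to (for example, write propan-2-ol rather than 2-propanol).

The longest carbon chain that includes the –OH group has 9 carbons, so the parent hydride is nonane.
The principal characteristic group is an alcohol (–OH), named with the suffix -ol.
The numbering direction is chosen so that the substituent locant set {3,5,6} is lower than {4,5,7} at the first point of difference.
With this numbering: the hydroxyl at C-5; an ethyl group at C-6; a fluoro group at C-5; an iodo group at C-3.
Prefixes are listed alphabetically: ethyl, fluoro, iodo.
Assembling the pieces gives 6-ethyl-5-fluoro-3-iodononan-5-ol.

6-ethyl-5-fluoro-3-iodononan-5-ol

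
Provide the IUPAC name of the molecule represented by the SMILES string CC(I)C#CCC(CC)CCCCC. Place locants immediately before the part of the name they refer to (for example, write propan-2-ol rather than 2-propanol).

6-ethyl-2-iodoundec-3-yne

The longest chain bearing the multiple bond is 11 carbons long (undecane).
There is one C≡C triple bond, indicated by the ending -yne.
Number the chain so that numbering from this end puts the triple bond at C-3 rather than C-8.
This places the triple bond between C-3 and C-4; an ethyl group at C-6; an iodo group at C-2.
Prefixes are listed alphabetically: ethyl, iodo.
The name is 6-ethyl-2-iodoundec-3-yne.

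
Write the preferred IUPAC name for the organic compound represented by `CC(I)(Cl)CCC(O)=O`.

Counting along the main chain through the –COOH group gives 5 carbons: the parent is pentane.
The highest-priority functional group is a carboxylic acid (terminal –COOH), so the name ends in -oic acid.
The numbering direction is chosen so that the carboxylic acid carbon is C-1 by definition.
This places a chloro group at C-4; an iodo group at C-4.
Prefixes are listed alphabetically: chloro, iodo.
The name is 4-chloro-4-iodopentanoic acid.

4-chloro-4-iodopentanoic acid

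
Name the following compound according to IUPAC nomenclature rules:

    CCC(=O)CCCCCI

8-iodooctan-3-one

The longest chain bearing the carbonyl is 8 carbons long (octane).
A ketone (C=O on an internal carbon) is the principal characteristic group, giving the suffix -one.
Number the chain so that numbering from this end puts the carbonyl group at C-3 rather than C-6.
That gives the carbonyl at C-3; an iodo group at C-8.
Putting it together: 8-iodooctan-3-one.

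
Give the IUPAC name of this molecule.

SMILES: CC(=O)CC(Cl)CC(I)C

4-chloro-6-iodoheptan-2-one

The longest carbon chain that includes the carbonyl has 7 carbons, so the parent hydride is heptane.
The highest-priority functional group is a ketone (C=O on an internal carbon), so the name ends in -one.
Number the chain so that numbering from this end puts the carbonyl group at C-2 rather than C-6.
With this numbering: the carbonyl at C-2; a chloro group at C-4; an iodo group at C-6.
The substituents are ordered alphabetically, ignoring any di-/tri- multipliers.
The name is 4-chloro-6-iodoheptan-2-one.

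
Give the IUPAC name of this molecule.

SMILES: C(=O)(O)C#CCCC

The longest carbon chain that includes the –COOH group and the multiple bond has 6 carbons, so the parent hydride is hexane.
The principal characteristic group is a carboxylic acid (terminal –COOH), named with the suffix -oic acid.
There is one C≡C triple bond, indicated by the ending -yne.
Choose the numbering such that the carboxylic acid carbon is C-1 by definition.
This places the triple bond between C-2 and C-3.
Putting it together: hex-2-ynoic acid.

hex-2-ynoic acid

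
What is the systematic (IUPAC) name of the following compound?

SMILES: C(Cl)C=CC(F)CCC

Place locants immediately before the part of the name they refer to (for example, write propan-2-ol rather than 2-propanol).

1-chloro-4-fluorohept-2-ene

The longest chain bearing the multiple bond is 7 carbons long (heptane).
There is one C=C double bond, indicated by the ending -ene.
Number the chain so that numbering from this end puts the double bond at C-2 rather than C-5.
With this numbering: the double bond between C-2 and C-3; a chloro group at C-1; a fluoro group at C-4.
Prefixes are listed alphabetically: chloro, fluoro.
Putting it together: 1-chloro-4-fluorohept-2-ene.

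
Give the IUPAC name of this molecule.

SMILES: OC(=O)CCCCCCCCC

The longest carbon chain that includes the –COOH group has 10 carbons, so the parent hydride is decane.
The highest-priority functional group is a carboxylic acid (terminal –COOH), so the name ends in -oic acid.
The numbering direction is chosen so that the carboxylic acid carbon is C-1 by definition.
The name is decanoic acid.

decanoic acid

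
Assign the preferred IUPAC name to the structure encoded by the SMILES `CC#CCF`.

1-fluorobut-2-yne

The longest carbon chain that includes the multiple bond has 4 carbons, so the parent hydride is butane.
There is one C≡C triple bond, indicated by the ending -yne.
Number the chain so that the substituent locant set {1} is lower than {4} at the first point of difference.
With this numbering: the triple bond between C-2 and C-3; a fluoro group at C-1.
The name is 1-fluorobut-2-yne.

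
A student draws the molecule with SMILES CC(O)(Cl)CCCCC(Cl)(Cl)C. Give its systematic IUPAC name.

2,7,7-trichlorooctan-2-ol

The longest carbon chain that includes the –OH group has 8 carbons, so the parent hydride is octane.
The principal characteristic group is an alcohol (–OH), named with the suffix -ol.
The numbering direction is chosen so that numbering from this end puts the hydroxyl group at C-2 rather than C-7.
With this numbering: the hydroxyl at C-2; chloro groups at C-2 and C-7 (×2).
Assembling the pieces gives 2,7,7-trichlorooctan-2-ol.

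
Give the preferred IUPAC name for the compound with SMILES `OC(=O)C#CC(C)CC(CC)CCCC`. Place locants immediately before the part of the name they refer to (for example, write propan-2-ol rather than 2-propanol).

The longest carbon chain that includes the –COOH group and the multiple bond has 10 carbons, so the parent hydride is decane.
A carboxylic acid (terminal –COOH) is the principal characteristic group, giving the suffix -oic acid.
A C≡C triple bond in the chain gives the infix -yne-.
Number the chain so that the carboxylic acid carbon is C-1 by definition.
With this numbering: the triple bond between C-2 and C-3; an ethyl group at C-6; a methyl group at C-4.
The substituents are ordered alphabetically, ignoring any di-/tri- multipliers.
Assembling the pieces gives 6-ethyl-4-methyldec-2-ynoic acid.

6-ethyl-4-methyldec-2-ynoic acid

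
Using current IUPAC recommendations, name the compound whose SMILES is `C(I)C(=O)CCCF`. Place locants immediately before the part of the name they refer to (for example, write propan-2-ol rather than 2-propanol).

Counting along the main chain through the carbonyl gives 5 carbons: the parent is pentane.
A ketone (C=O on an internal carbon) is the principal characteristic group, giving the suffix -one.
The numbering direction is chosen so that numbering from this end puts the carbonyl group at C-2 rather than C-4.
This places the carbonyl at C-2; a fluoro group at C-5; an iodo group at C-1.
The substituents are ordered alphabetically, ignoring any di-/tri- multipliers.
The name is 5-fluoro-1-iodopentan-2-one.

5-fluoro-1-iodopentan-2-one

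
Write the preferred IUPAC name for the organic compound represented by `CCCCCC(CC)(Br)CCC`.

The parent chain contains 9 carbons (nonane).
Choose the numbering such that the substituent locant set {4,4} is lower than {6,6} at the first point of difference.
This places a bromo group at C-4; an ethyl group at C-4.
The substituents are ordered alphabetically, ignoring any di-/tri- multipliers.
The name is 4-bromo-4-ethylnonane.

4-bromo-4-ethylnonane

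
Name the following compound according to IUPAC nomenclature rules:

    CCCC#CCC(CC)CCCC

7-ethylundec-4-yne

The longest chain bearing the multiple bond is 11 carbons long (undecane).
The chain contains a C≡C triple bond, so the unsaturation ending is -yne.
The numbering direction is chosen so that numbering from this end puts the triple bond at C-4 rather than C-7.
With this numbering: the triple bond between C-4 and C-5; an ethyl group at C-7.
Putting it together: 7-ethylundec-4-yne.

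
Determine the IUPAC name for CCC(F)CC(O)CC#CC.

The longest chain bearing the –OH group and the multiple bond is 9 carbons long (nonane).
The principal characteristic group is an alcohol (–OH), named with the suffix -ol.
The chain contains a C≡C triple bond, so the unsaturation ending is -yne.
The numbering direction is chosen so that numbering from this end puts the triple bond at C-2 rather than C-7.
This places the hydroxyl at C-5; the triple bond between C-2 and C-3; a fluoro group at C-7.
The name is 7-fluoronon-2-yn-5-ol.

7-fluoronon-2-yn-5-ol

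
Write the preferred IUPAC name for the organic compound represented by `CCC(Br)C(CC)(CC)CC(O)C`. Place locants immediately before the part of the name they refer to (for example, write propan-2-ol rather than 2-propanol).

5-bromo-4,4-diethylheptan-2-ol

The longest carbon chain that includes the –OH group has 7 carbons, so the parent hydride is heptane.
The highest-priority functional group is an alcohol (–OH), so the name ends in -ol.
The numbering direction is chosen so that numbering from this end puts the hydroxyl group at C-2 rather than C-6.
This places the hydroxyl at C-2; a bromo group at C-5; two ethyl groups at C-4.
Substituent prefixes are cited in alphabetical order (multiplying prefixes like di-/tri- are ignored for ordering).
The name is 5-bromo-4,4-diethylheptan-2-ol.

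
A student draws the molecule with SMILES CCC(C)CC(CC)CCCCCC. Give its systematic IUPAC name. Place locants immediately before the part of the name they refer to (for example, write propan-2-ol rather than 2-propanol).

5-ethyl-3-methylundecane

The parent chain contains 11 carbons (undecane).
Choose the numbering such that the substituent locant set {3,5} is lower than {7,9} at the first point of difference.
With this numbering: an ethyl group at C-5; a methyl group at C-3.
Prefixes are listed alphabetically: ethyl, methyl.
Assembling the pieces gives 5-ethyl-3-methylundecane.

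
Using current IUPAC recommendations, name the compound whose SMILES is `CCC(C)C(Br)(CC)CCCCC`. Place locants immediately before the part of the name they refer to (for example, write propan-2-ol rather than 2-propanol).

The longest continuous carbon chain has 9 atoms, so the parent hydride is nonane.
Choose the numbering such that the substituent locant set {3,4,4} is lower than {6,6,7} at the first point of difference.
This places a bromo group at C-4; an ethyl group at C-4; a methyl group at C-3.
The substituents are ordered alphabetically, ignoring any di-/tri- multipliers.
The name is 4-bromo-4-ethyl-3-methylnonane.

4-bromo-4-ethyl-3-methylnonane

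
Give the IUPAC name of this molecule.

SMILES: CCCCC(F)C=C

Counting along the main chain through the multiple bond gives 7 carbons: the parent is heptane.
The chain contains a C=C double bond, so the unsaturation ending is -ene.
The numbering direction is chosen so that numbering from this end puts the double bond at C-1 rather than C-6.
This places the double bond between C-1 and C-2; a fluoro group at C-3.
Assembling the pieces gives 3-fluorohept-1-ene.

3-fluorohept-1-ene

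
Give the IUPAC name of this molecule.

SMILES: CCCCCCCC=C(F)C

Counting along the main chain through the multiple bond gives 10 carbons: the parent is decane.
The chain contains a C=C double bond, so the unsaturation ending is -ene.
Choose the numbering such that numbering from this end puts the double bond at C-2 rather than C-8.
That gives the double bond between C-2 and C-3; a fluoro group at C-2.
Assembling the pieces gives 2-fluorodec-2-ene.

2-fluorodec-2-ene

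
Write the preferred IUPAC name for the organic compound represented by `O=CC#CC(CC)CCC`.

Counting along the main chain through the –CHO group and the multiple bond gives 7 carbons: the parent is heptane.
An aldehyde (terminal –CHO) is the principal characteristic group, giving the suffix -al.
The chain contains a C≡C triple bond, so the unsaturation ending is -yne.
Choose the numbering such that the aldehyde carbon is C-1 by definition.
With this numbering: the triple bond between C-2 and C-3; an ethyl group at C-4.
The name is 4-ethylhept-2-ynal.

4-ethylhept-2-ynal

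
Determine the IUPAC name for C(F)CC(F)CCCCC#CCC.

The longest carbon chain that includes the multiple bond has 11 carbons, so the parent hydride is undecane.
There is one C≡C triple bond, indicated by the ending -yne.
The numbering direction is chosen so that numbering from this end puts the triple bond at C-3 rather than C-8.
That gives the triple bond between C-3 and C-4; fluoro groups at C-9 and C-11.
The name is 9,11-difluoroundec-3-yne.

9,11-difluoroundec-3-yne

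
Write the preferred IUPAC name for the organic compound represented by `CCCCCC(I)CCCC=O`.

The longest chain bearing the –CHO group is 10 carbons long (decane).
The principal characteristic group is an aldehyde (terminal –CHO), named with the suffix -al.
Number the chain so that the aldehyde carbon is C-1 by definition.
With this numbering: an iodo group at C-5.
Assembling the pieces gives 5-iododecanal.

5-iododecanal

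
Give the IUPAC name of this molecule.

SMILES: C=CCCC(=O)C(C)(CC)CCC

6-ethyl-6-methylnon-1-en-5-one

The longest carbon chain that includes the carbonyl and the multiple bond has 9 carbons, so the parent hydride is nonane.
A ketone (C=O on an internal carbon) is the principal characteristic group, giving the suffix -one.
A C=C double bond in the chain gives the infix -ene-.
The numbering direction is chosen so that numbering from this end puts the double bond at C-1 rather than C-8.
This places the carbonyl at C-5; the double bond between C-1 and C-2; an ethyl group at C-6; a methyl group at C-6.
Substituent prefixes are cited in alphabetical order (multiplying prefixes like di-/tri- are ignored for ordering).
The name is 6-ethyl-6-methylnon-1-en-5-one.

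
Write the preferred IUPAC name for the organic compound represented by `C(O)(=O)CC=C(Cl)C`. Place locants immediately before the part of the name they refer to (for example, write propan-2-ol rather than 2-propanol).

The longest chain bearing the –COOH group and the multiple bond is 5 carbons long (pentane).
The highest-priority functional group is a carboxylic acid (terminal –COOH), so the name ends in -oic acid.
The chain contains a C=C double bond, so the unsaturation ending is -ene.
Choose the numbering such that the carboxylic acid carbon is C-1 by definition.
That gives the double bond between C-3 and C-4; a chloro group at C-4.
Putting it together: 4-chloropent-3-enoic acid.

4-chloropent-3-enoic acid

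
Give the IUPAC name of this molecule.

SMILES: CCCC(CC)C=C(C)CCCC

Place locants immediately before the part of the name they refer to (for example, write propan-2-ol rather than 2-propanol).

Counting along the main chain through the multiple bond gives 10 carbons: the parent is decane.
A C=C double bond in the chain gives the infix -ene-.
Number the chain so that the substituent locant set {4,6} is lower than {5,7} at the first point of difference.
That gives the double bond between C-5 and C-6; an ethyl group at C-4; a methyl group at C-6.
Prefixes are listed alphabetically: ethyl, methyl.
Putting it together: 4-ethyl-6-methyldec-5-ene.

4-ethyl-6-methyldec-5-ene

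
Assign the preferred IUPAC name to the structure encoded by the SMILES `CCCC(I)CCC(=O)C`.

The longest chain bearing the carbonyl is 8 carbons long (octane).
The highest-priority functional group is a ketone (C=O on an internal carbon), so the name ends in -one.
The numbering direction is chosen so that numbering from this end puts the carbonyl group at C-2 rather than C-7.
This places the carbonyl at C-2; an iodo group at C-5.
Assembling the pieces gives 5-iodooctan-2-one.

5-iodooctan-2-one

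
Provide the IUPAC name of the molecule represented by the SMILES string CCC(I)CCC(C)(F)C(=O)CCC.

5-fluoro-8-iodo-5-methyldecan-4-one

Counting along the main chain through the carbonyl gives 10 carbons: the parent is decane.
A ketone (C=O on an internal carbon) is the principal characteristic group, giving the suffix -one.
Number the chain so that numbering from this end puts the carbonyl group at C-4 rather than C-7.
With this numbering: the carbonyl at C-4; a fluoro group at C-5; an iodo group at C-8; a methyl group at C-5.
Substituent prefixes are cited in alphabetical order (multiplying prefixes like di-/tri- are ignored for ordering).
Putting it together: 5-fluoro-8-iodo-5-methyldecan-4-one.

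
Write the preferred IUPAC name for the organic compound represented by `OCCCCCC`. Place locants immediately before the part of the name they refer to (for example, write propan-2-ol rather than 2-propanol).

hexan-1-ol

The longest carbon chain that includes the –OH group has 6 carbons, so the parent hydride is hexane.
The highest-priority functional group is an alcohol (–OH), so the name ends in -ol.
Number the chain so that numbering from this end puts the hydroxyl group at C-1 rather than C-6.
This places the hydroxyl at C-1.
Assembling the pieces gives hexan-1-ol.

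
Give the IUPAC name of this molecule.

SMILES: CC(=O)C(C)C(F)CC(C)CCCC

4-fluoro-3,6-dimethyldecan-2-one

The longest carbon chain that includes the carbonyl has 10 carbons, so the parent hydride is decane.
A ketone (C=O on an internal carbon) is the principal characteristic group, giving the suffix -one.
The numbering direction is chosen so that numbering from this end puts the carbonyl group at C-2 rather than C-9.
That gives the carbonyl at C-2; a fluoro group at C-4; methyl groups at C-3 and C-6.
Substituent prefixes are cited in alphabetical order (multiplying prefixes like di-/tri- are ignored for ordering).
Putting it together: 4-fluoro-3,6-dimethyldecan-2-one.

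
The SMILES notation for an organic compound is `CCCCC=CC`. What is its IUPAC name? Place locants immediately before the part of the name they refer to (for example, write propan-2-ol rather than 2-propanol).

hept-2-ene

The longest chain bearing the multiple bond is 7 carbons long (heptane).
There is one C=C double bond, indicated by the ending -ene.
Choose the numbering such that numbering from this end puts the double bond at C-2 rather than C-5.
This places the double bond between C-2 and C-3.
Assembling the pieces gives hept-2-ene.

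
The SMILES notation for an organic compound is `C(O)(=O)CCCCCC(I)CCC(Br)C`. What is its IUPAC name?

10-bromo-7-iodoundecanoic acid

Counting along the main chain through the –COOH group gives 11 carbons: the parent is undecane.
The principal characteristic group is a carboxylic acid (terminal –COOH), named with the suffix -oic acid.
Choose the numbering such that the carboxylic acid carbon is C-1 by definition.
This places a bromo group at C-10; an iodo group at C-7.
Prefixes are listed alphabetically: bromo, iodo.
Assembling the pieces gives 10-bromo-7-iodoundecanoic acid.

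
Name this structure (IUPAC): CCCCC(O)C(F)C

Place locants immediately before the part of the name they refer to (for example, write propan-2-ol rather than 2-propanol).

2-fluoroheptan-3-ol

Counting along the main chain through the –OH group gives 7 carbons: the parent is heptane.
The principal characteristic group is an alcohol (–OH), named with the suffix -ol.
Choose the numbering such that numbering from this end puts the hydroxyl group at C-3 rather than C-5.
This places the hydroxyl at C-3; a fluoro group at C-2.
The name is 2-fluoroheptan-3-ol.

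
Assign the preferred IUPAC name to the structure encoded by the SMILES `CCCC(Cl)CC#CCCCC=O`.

8-chloroundec-5-ynal

The longest chain bearing the –CHO group and the multiple bond is 11 carbons long (undecane).
The principal characteristic group is an aldehyde (terminal –CHO), named with the suffix -al.
The chain contains a C≡C triple bond, so the unsaturation ending is -yne.
Number the chain so that the aldehyde carbon is C-1 by definition.
This places the triple bond between C-5 and C-6; a chloro group at C-8.
Assembling the pieces gives 8-chloroundec-5-ynal.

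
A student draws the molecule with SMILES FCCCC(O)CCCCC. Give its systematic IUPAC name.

Counting along the main chain through the –OH group gives 9 carbons: the parent is nonane.
The principal characteristic group is an alcohol (–OH), named with the suffix -ol.
Choose the numbering such that numbering from this end puts the hydroxyl group at C-4 rather than C-6.
That gives the hydroxyl at C-4; a fluoro group at C-1.
Assembling the pieces gives 1-fluorononan-4-ol.

1-fluorononan-4-ol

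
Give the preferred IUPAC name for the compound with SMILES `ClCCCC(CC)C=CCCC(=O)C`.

10-chloro-7-ethyldec-5-en-2-one

The longest chain bearing the carbonyl and the multiple bond is 10 carbons long (decane).
The highest-priority functional group is a ketone (C=O on an internal carbon), so the name ends in -one.
A C=C double bond in the chain gives the infix -ene-.
The numbering direction is chosen so that numbering from this end puts the carbonyl group at C-2 rather than C-9.
This places the carbonyl at C-2; the double bond between C-5 and C-6; a chloro group at C-10; an ethyl group at C-7.
Prefixes are listed alphabetically: chloro, ethyl.
Putting it together: 10-chloro-7-ethyldec-5-en-2-one.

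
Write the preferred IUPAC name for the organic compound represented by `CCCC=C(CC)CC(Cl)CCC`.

7-chloro-5-ethyldec-4-ene

The longest chain bearing the multiple bond is 10 carbons long (decane).
The chain contains a C=C double bond, so the unsaturation ending is -ene.
The numbering direction is chosen so that numbering from this end puts the double bond at C-4 rather than C-6.
That gives the double bond between C-4 and C-5; a chloro group at C-7; an ethyl group at C-5.
Prefixes are listed alphabetically: chloro, ethyl.
The name is 7-chloro-5-ethyldec-4-ene.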